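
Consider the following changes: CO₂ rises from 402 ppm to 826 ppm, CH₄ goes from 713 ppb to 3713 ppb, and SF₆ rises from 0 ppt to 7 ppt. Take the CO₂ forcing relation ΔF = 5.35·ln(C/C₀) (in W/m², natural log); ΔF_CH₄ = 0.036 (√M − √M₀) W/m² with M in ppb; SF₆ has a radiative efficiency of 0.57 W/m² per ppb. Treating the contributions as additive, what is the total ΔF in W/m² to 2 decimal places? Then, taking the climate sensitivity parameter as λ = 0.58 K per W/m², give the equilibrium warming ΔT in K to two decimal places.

ΔF = 5.09 W/m²; ΔT = 2.95 K

CO₂: 5.35 × ln(826/402) = 5.35 × ln(2.05473) = 5.35 × 0.72014 = 3.8527 W/m².
CH₄: 0.036 × (√3713 − √713) = 0.036 × (60.9344 − 26.7021) = 0.036 × 34.2323 = 1.2324 W/m².
SF₆: Δ = 7 − 0 = 7 ppt = 0.007 ppb; ΔF = 0.57 × 0.007 = 0.0040 W/m².
Total ΔF = 3.8527 + 1.2324 + 0.0040 = 5.0891 W/m².
ΔT = λ ΔF = 0.58 × 5.09 = 2.9522 K.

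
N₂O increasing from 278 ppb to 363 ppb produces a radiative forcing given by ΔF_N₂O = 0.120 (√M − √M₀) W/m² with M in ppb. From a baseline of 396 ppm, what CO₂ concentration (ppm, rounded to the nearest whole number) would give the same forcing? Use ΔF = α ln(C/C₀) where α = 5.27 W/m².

C ≈ 418 ppm

N₂O forcing: 0.120 × (√363 − √278) = 0.120 × (19.0526 − 16.6733) = 0.120 × 2.3793 = 0.28552 W/m².
Set 5.27 ln(C/396) = 0.28552: ln(C/396) = 0.28552/5.27 = 0.05418, so C = 396 × e^0.05418 = 396 × 1.05567 = 418.05 ppm.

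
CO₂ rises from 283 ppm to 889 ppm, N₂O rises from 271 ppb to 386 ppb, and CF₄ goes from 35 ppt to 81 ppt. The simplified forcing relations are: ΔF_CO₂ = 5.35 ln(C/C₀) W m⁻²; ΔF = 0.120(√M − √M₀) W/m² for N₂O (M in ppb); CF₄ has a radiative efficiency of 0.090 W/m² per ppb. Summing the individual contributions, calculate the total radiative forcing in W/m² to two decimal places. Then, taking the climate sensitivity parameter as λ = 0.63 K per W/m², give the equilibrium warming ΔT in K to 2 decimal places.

ΔF = 6.51 W/m²; ΔT = 4.10 K

CO₂: 5.35 × ln(889/283) = 5.35 × ln(3.14134) = 5.35 × 1.14465 = 6.1239 W/m².
N₂O: 0.120 × (√386 − √271) = 0.120 × (19.6469 − 16.4621) = 0.120 × 3.1848 = 0.3822 W/m².
CF₄: Δ = 81 − 35 = 46 ppt = 0.046 ppb; ΔF = 0.090 × 0.046 = 0.0041 W/m².
Total ΔF = 6.1239 + 0.3822 + 0.0041 = 6.5102 W/m².
ΔT = λ ΔF = 0.63 × 6.51 = 4.1013 K.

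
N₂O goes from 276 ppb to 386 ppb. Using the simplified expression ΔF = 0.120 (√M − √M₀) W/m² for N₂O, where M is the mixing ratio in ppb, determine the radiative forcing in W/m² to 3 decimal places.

N₂O: 0.120 × (√386 − √276) = 0.120 × (19.6469 − 16.6132) = 0.120 × 3.0337 = 0.3640 W/m².

ΔF = 0.364 W/m²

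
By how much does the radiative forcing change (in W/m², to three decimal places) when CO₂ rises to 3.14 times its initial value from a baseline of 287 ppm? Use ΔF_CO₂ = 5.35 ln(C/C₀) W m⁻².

Because the forcing depends only on the ratio C/C₀, the initial concentration does not enter.
ΔF = 5.35 × ln(3.14) = 5.35 × 1.14422 = 6.1216 W/m².

ΔF = 6.122 W/m²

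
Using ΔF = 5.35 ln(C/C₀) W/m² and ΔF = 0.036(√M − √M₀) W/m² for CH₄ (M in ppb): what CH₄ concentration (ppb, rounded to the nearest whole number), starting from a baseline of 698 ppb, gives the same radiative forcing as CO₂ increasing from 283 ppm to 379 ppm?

M ≈ 4876 ppb

CO₂ forcing: 5.35 × ln(379/283) = 5.35 × 0.292089 = 1.56268 W/m².
Set 0.036(√M − √698) = 1.56268: √M = 1.56268/0.036 + √698 = 43.4078 + 26.4197 = 69.8275.
M = (69.8275)² = 4875.88 ppb.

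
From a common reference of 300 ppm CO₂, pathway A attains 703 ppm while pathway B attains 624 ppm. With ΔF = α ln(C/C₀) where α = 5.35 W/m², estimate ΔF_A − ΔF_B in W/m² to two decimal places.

ΔF_A − ΔF_B = 0.64 W/m²

ΔF_A = 5.35 ln(703/300) = 5.35 × 0.85157 = 4.5559 W/m².
ΔF_B = 5.35 ln(624/300) = 5.35 × 0.73237 = 3.9182 W/m².
Difference: 4.5559 − 3.9182 = 0.6377 W/m².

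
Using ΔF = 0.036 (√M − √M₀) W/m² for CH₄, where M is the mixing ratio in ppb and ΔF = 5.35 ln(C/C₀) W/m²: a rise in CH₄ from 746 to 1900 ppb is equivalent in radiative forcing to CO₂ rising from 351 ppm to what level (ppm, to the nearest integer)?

C ≈ 392 ppm

CH₄ forcing: 0.036 × (√1900 − √746) = 0.036 × (43.5890 − 27.3130) = 0.036 × 16.2760 = 0.58594 W/m².
Set 5.35 ln(C/351) = 0.58594: ln(C/351) = 0.58594/5.35 = 0.10952, so C = 351 × e^0.10952 = 351 × 1.11574 = 391.62 ppm.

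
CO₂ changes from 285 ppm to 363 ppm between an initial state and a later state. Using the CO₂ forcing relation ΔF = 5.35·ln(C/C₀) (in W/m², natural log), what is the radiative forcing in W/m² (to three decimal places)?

CO₂: 5.35 × ln(363/285) = 5.35 × ln(1.27368) = 5.35 × 0.24191 = 1.2942 W/m².

ΔF = 1.294 W/m²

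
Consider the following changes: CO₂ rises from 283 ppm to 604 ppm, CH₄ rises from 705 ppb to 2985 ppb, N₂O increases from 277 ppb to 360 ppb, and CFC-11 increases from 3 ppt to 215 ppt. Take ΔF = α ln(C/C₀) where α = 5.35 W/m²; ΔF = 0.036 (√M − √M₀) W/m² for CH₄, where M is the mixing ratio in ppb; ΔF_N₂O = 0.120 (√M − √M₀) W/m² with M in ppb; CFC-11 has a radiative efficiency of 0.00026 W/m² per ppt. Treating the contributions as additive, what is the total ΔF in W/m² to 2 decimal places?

ΔF = 5.40 W/m²

CO₂: 5.35 × ln(604/283) = 5.35 × ln(2.13428) = 5.35 × 0.75813 = 4.0560 W/m².
CH₄: 0.036 × (√2985 − √705) = 0.036 × (54.6352 − 26.5518) = 0.036 × 28.0834 = 1.0110 W/m².
N₂O: 0.120 × (√360 − √277) = 0.120 × (18.9737 − 16.6433) = 0.120 × 2.3304 = 0.2796 W/m².
CFC-11: ΔF = 0.00026 × (215 − 3) = 0.00026 × 212 = 0.0551 W/m².
Total ΔF = 4.0560 + 1.0110 + 0.2796 + 0.0551 = 5.4017 W/m².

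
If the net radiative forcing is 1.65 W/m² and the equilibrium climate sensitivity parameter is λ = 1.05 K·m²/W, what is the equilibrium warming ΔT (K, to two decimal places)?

ΔT = 1.73 K

ΔT = λ ΔF = 1.05 × 1.65 = 1.7325 K.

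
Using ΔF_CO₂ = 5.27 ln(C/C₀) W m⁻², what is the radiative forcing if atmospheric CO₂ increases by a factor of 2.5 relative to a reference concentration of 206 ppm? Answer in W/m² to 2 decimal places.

ΔF = 4.83 W/m²

ΔF = 5.27 × ln(2.5) = 5.27 × 0.91629 = 4.8288 W/m².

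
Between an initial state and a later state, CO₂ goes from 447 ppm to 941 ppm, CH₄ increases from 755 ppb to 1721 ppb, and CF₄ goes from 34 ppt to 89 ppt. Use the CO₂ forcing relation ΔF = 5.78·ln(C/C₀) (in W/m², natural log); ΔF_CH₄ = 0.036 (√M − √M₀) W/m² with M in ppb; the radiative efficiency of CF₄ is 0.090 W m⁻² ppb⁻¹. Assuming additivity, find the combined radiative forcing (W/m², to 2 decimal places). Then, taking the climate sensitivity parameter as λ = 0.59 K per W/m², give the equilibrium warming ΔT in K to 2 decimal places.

CO₂: 5.78 × ln(941/447) = 5.78 × ln(2.10515) = 5.78 × 0.74439 = 4.3026 W/m².
CH₄: 0.036 × (√1721 − √755) = 0.036 × (41.4849 − 27.4773) = 0.036 × 14.0076 = 0.5043 W/m².
CF₄: Δ = 89 − 34 = 55 ppt = 0.055 ppb; ΔF = 0.090 × 0.055 = 0.0050 W/m².
Total ΔF = 4.3026 + 0.5043 + 0.0050 = 4.8119 W/m².
ΔT = λ ΔF = 0.59 × 4.81 = 2.8379 K.

ΔF = 4.81 W/m²; ΔT = 2.84 K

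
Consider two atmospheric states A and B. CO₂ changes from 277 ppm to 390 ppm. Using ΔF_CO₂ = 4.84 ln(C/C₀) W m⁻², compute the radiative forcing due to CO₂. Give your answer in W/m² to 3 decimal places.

CO₂: 4.84 × ln(390/277) = 4.84 × ln(1.40794) = 4.84 × 0.34213 = 1.6559 W/m².

ΔF = 1.656 W/m²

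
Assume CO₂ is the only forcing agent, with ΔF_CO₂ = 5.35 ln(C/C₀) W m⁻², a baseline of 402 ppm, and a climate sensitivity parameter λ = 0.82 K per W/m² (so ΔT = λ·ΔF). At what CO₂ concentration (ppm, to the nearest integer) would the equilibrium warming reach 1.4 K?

C ≈ 553 ppm

Required forcing: ΔF = ΔT/λ = 1.4/0.82 = 1.7073 W/m².
Then ln(C/402) = ΔF/5.35 = 1.7073/5.35 = 0.31912.
So C = 402 × e^0.31912 = 402 × 1.37592 = 553.12 ppm.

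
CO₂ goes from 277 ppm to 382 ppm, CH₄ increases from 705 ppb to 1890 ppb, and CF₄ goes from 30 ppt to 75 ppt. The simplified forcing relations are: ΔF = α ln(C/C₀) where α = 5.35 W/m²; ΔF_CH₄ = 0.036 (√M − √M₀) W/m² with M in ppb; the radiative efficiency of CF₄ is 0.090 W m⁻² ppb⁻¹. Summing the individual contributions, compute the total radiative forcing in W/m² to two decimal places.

ΔF = 2.33 W/m²

CO₂: 5.35 × ln(382/277) = 5.35 × ln(1.37906) = 5.35 × 0.32140 = 1.7195 W/m².
CH₄: 0.036 × (√1890 − √705) = 0.036 × (43.4741 − 26.5518) = 0.036 × 16.9223 = 0.6092 W/m².
CF₄: Δ = 75 − 30 = 45 ppt = 0.045 ppb; ΔF = 0.090 × 0.045 = 0.0041 W/m².
Total ΔF = 1.7195 + 0.6092 + 0.0041 = 2.3328 W/m².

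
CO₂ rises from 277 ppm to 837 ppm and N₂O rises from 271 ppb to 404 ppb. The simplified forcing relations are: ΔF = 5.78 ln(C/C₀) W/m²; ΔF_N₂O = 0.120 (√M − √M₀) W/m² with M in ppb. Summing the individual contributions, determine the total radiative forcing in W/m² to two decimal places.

CO₂: 5.78 × ln(837/277) = 5.78 × ln(3.02166) = 5.78 × 1.10581 = 6.3916 W/m².
N₂O: 0.120 × (√404 − √271) = 0.120 × (20.0998 − 16.4621) = 0.120 × 3.6377 = 0.4365 W/m².
Total ΔF = 6.3916 + 0.4365 = 6.8281 W/m².

ΔF = 6.83 W/m²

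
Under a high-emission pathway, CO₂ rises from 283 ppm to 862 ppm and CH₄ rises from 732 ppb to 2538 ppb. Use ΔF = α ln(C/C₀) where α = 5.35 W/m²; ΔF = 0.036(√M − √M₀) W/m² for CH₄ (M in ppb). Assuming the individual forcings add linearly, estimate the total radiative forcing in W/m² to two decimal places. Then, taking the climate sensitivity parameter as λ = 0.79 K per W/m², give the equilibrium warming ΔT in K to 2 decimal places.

ΔF = 6.80 W/m²; ΔT = 5.37 K

CO₂: 5.35 × ln(862/283) = 5.35 × ln(3.04594) = 5.35 × 1.11381 = 5.9589 W/m².
CH₄: 0.036 × (√2538 − √732) = 0.036 × (50.3786 − 27.0555) = 0.036 × 23.3231 = 0.8396 W/m².
Total ΔF = 5.9589 + 0.8396 = 6.7985 W/m².
ΔT = λ ΔF = 0.79 × 6.80 = 5.3720 K.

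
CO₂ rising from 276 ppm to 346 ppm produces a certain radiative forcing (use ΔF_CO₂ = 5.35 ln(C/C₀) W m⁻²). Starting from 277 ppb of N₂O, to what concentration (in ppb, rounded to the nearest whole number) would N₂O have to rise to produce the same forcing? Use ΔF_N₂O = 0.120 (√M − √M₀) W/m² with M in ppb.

CO₂ forcing: 5.35 × ln(346/276) = 5.35 × 0.226038 = 1.20930 W/m².
Set 0.120(√M − √277) = 1.20930: √M = 1.20930/0.120 + √277 = 10.0775 + 16.6433 = 26.7208.
M = (26.7208)² = 714.00 ppb.

M ≈ 714 ppb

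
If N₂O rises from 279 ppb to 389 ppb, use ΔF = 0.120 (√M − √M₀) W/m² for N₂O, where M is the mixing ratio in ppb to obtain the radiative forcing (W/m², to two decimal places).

ΔF = 0.36 W/m²

N₂O: 0.120 × (√389 − √279) = 0.120 × (19.7231 − 16.7033) = 0.120 × 3.0198 = 0.3624 W/m².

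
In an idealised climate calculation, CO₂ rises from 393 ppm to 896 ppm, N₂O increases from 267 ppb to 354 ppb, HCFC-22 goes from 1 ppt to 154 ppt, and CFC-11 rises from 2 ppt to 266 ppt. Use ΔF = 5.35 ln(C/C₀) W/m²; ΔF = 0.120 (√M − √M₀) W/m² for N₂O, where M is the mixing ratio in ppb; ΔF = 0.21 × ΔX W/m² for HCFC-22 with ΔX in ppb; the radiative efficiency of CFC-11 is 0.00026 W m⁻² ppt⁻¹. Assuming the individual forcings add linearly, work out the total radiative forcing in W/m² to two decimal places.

CO₂: 5.35 × ln(896/393) = 5.35 × ln(2.27990) = 5.35 × 0.82413 = 4.4091 W/m².
N₂O: 0.120 × (√354 − √267) = 0.120 × (18.8149 − 16.3401) = 0.120 × 2.4748 = 0.2970 W/m².
HCFC-22: Δ = 154 − 1 = 153 ppt = 0.153 ppb; ΔF = 0.21 × 0.153 = 0.0321 W/m².
CFC-11: ΔF = 0.00026 × (266 − 2) = 0.00026 × 264 = 0.0686 W/m².
Total ΔF = 4.4091 + 0.2970 + 0.0321 + 0.0686 = 4.8068 W/m².

ΔF = 4.81 W/m²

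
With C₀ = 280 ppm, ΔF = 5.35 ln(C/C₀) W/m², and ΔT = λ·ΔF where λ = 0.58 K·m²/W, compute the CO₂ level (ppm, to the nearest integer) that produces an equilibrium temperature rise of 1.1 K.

Required forcing: ΔF = ΔT/λ = 1.1/0.58 = 1.8966 W/m².
Then ln(C/280) = ΔF/5.35 = 1.8966/5.35 = 0.35450.
So C = 280 × e^0.35450 = 280 × 1.42547 = 399.13 ppm.

C ≈ 399 ppm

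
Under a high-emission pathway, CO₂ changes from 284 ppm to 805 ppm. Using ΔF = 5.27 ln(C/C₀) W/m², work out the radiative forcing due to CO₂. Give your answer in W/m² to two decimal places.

ΔF = 5.49 W/m²

CO₂: 5.27 × ln(805/284) = 5.27 × ln(2.83451) = 5.27 × 1.04187 = 5.4907 W/m².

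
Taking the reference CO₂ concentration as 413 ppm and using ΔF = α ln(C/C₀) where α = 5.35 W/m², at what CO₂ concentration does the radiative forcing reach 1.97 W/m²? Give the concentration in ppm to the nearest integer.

C ≈ 597 ppm

Set 5.35 ln(C/413) = 1.97, so ln(C/413) = 1.97/5.35 = 0.36822.
Then C/413 = e^0.36822 = 1.44516, giving C = 413 × 1.44516 = 596.85 ppm.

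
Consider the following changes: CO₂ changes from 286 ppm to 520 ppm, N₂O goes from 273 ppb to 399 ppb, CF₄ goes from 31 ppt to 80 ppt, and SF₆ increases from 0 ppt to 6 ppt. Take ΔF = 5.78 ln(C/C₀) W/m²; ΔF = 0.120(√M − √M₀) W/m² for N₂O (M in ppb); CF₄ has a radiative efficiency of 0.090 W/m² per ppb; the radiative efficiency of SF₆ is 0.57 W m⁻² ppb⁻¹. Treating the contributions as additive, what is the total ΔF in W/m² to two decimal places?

ΔF = 3.88 W/m²

CO₂: 5.78 × ln(520/286) = 5.78 × ln(1.81818) = 5.78 × 0.59784 = 3.4555 W/m².
N₂O: 0.120 × (√399 − √273) = 0.120 × (19.9750 − 16.5227) = 0.120 × 3.4523 = 0.4143 W/m².
CF₄: Δ = 80 − 31 = 49 ppt = 0.049 ppb; ΔF = 0.090 × 0.049 = 0.0044 W/m².
SF₆: Δ = 6 − 0 = 6 ppt = 0.006 ppb; ΔF = 0.57 × 0.006 = 0.0034 W/m².
Total ΔF = 3.4555 + 0.4143 + 0.0044 + 0.0034 = 3.8776 W/m².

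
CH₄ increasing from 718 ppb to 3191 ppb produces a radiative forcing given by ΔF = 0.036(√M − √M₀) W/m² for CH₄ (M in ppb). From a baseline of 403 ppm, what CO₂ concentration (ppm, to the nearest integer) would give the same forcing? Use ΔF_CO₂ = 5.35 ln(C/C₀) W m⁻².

C ≈ 492 ppm

CH₄ forcing: 0.036 × (√3191 − √718) = 0.036 × (56.4889 − 26.7955) = 0.036 × 29.6934 = 1.06896 W/m².
Set 5.35 ln(C/403) = 1.06896: ln(C/403) = 1.06896/5.35 = 0.19981, so C = 403 × e^0.19981 = 403 × 1.22117 = 492.13 ppm.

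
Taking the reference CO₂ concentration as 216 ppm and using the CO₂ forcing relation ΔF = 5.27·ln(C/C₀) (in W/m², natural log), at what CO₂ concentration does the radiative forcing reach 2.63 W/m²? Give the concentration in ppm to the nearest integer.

C ≈ 356 ppm

Set 5.27 ln(C/216) = 2.63, so ln(C/216) = 2.63/5.27 = 0.49905.
Then C/216 = e^0.49905 = 1.64716, giving C = 216 × 1.64716 = 355.79 ppm.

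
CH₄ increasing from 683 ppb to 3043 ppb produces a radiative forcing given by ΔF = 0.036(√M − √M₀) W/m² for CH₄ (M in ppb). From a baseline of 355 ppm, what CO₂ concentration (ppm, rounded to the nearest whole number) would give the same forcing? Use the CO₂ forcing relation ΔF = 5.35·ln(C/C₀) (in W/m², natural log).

CH₄ forcing: 0.036 × (√3043 − √683) = 0.036 × (55.1634 − 26.1343) = 0.036 × 29.0291 = 1.04505 W/m².
Set 5.35 ln(C/355) = 1.04505: ln(C/355) = 1.04505/5.35 = 0.19534, so C = 355 × e^0.19534 = 355 × 1.21572 = 431.58 ppm.

C ≈ 432 ppm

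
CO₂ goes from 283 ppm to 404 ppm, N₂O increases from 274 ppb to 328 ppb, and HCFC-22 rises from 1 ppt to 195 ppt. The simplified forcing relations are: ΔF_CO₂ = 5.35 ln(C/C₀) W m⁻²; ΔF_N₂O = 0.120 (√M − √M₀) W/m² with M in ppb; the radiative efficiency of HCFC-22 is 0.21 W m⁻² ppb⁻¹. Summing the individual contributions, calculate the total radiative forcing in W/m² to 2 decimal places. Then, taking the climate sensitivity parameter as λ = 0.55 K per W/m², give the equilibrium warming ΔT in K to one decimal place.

CO₂: 5.35 × ln(404/283) = 5.35 × ln(1.42756) = 5.35 × 0.35597 = 1.9044 W/m².
N₂O: 0.120 × (√328 − √274) = 0.120 × (18.1108 − 16.5529) = 0.120 × 1.5579 = 0.1869 W/m².
HCFC-22: Δ = 195 − 1 = 194 ppt = 0.194 ppb; ΔF = 0.21 × 0.194 = 0.0407 W/m².
Total ΔF = 1.9044 + 0.1869 + 0.0407 = 2.1320 W/m².
ΔT = λ ΔF = 0.55 × 2.13 = 1.1715 K.

ΔF = 2.13 W/m²; ΔT = 1.2 K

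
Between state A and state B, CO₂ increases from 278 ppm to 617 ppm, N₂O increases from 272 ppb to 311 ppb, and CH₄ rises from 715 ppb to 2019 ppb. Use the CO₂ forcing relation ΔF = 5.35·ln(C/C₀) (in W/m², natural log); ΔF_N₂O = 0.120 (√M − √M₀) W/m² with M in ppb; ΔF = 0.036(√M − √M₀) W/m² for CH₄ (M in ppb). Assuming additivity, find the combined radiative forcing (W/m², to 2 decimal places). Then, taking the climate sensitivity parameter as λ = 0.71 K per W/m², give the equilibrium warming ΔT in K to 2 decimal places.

CO₂: 5.35 × ln(617/278) = 5.35 × ln(2.21942) = 5.35 × 0.79725 = 4.2653 W/m².
N₂O: 0.120 × (√311 − √272) = 0.120 × (17.6352 − 16.4924) = 0.120 × 1.1428 = 0.1371 W/m².
CH₄: 0.036 × (√2019 − √715) = 0.036 × (44.9333 − 26.7395) = 0.036 × 18.1938 = 0.6550 W/m².
Total ΔF = 4.2653 + 0.1371 + 0.6550 = 5.0574 W/m².
ΔT = λ ΔF = 0.71 × 5.06 = 3.5926 K.

ΔF = 5.06 W/m²; ΔT = 3.59 K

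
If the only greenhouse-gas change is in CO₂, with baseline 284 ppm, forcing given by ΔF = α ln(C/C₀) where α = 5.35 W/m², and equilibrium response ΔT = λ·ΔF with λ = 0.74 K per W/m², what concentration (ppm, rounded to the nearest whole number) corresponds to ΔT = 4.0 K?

Required forcing: ΔF = ΔT/λ = 4.0/0.74 = 5.4054 W/m².
Then ln(C/284) = ΔF/5.35 = 5.4054/5.35 = 1.01036.
So C = 284 × e^1.01036 = 284 × 2.74659 = 780.03 ppm.

C ≈ 780 ppm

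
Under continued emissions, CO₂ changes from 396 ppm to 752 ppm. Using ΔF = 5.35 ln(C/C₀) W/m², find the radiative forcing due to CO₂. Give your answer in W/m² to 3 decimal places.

CO₂ absorption bands are partially saturated, so forcing scales with the logarithm of the concentration ratio.
CO₂: 5.35 × ln(752/396) = 5.35 × ln(1.89899) = 5.35 × 0.64132 = 3.4311 W/m².

ΔF = 3.431 W/m²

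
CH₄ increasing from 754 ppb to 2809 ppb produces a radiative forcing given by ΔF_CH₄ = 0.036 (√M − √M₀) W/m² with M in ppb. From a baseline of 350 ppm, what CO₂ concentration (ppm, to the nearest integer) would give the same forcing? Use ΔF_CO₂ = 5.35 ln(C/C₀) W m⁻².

C ≈ 416 ppm

CH₄ forcing: 0.036 × (√2809 − √754) = 0.036 × (53.0000 − 27.4591) = 0.036 × 25.5409 = 0.91947 W/m².
Set 5.35 ln(C/350) = 0.91947: ln(C/350) = 0.91947/5.35 = 0.17186, so C = 350 × e^0.17186 = 350 × 1.18751 = 415.63 ppm.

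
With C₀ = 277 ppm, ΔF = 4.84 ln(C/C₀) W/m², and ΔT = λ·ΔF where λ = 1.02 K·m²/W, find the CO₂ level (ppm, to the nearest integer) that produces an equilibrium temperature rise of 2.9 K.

Required forcing: ΔF = ΔT/λ = 2.9/1.02 = 2.8431 W/m².
Then ln(C/277) = ΔF/4.84 = 2.8431/4.84 = 0.58742.
So C = 277 × e^0.58742 = 277 × 1.79934 = 498.42 ppm.

C ≈ 498 ppm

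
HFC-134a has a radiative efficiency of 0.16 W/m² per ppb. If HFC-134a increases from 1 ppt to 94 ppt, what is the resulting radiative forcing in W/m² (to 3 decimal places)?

ΔF = 0.015 W/m²

HFC-134a: Δ = 94 − 1 = 93 ppt = 0.093 ppb; ΔF = 0.16 × 0.093 = 0.0149 W/m².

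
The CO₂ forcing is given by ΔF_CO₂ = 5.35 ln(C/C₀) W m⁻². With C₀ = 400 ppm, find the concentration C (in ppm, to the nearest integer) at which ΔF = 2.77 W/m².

C ≈ 671 ppm

Set 5.35 ln(C/400) = 2.77, so ln(C/400) = 2.77/5.35 = 0.51776.
Then C/400 = e^0.51776 = 1.67826, giving C = 400 × 1.67826 = 671.30 ppm.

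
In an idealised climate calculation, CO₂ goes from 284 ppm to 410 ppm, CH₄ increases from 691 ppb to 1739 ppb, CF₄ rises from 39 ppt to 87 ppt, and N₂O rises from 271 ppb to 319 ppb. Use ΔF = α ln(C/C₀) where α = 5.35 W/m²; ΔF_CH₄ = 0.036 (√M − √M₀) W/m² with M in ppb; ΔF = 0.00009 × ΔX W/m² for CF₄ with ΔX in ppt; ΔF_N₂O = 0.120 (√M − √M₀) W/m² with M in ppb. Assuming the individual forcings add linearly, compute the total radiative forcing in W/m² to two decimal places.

ΔF = 2.69 W/m²

CO₂: 5.35 × ln(410/284) = 5.35 × ln(1.44366) = 5.35 × 0.36718 = 1.9644 W/m².
CH₄: 0.036 × (√1739 − √691) = 0.036 × (41.7013 − 26.2869) = 0.036 × 15.4144 = 0.5549 W/m².
CF₄: ΔF = 0.00009 × (87 − 39) = 0.00009 × 48 = 0.0043 W/m².
N₂O: 0.120 × (√319 − √271) = 0.120 × (17.8606 − 16.4621) = 0.120 × 1.3985 = 0.1678 W/m².
Total ΔF = 1.9644 + 0.5549 + 0.0043 + 0.1678 = 2.6914 W/m².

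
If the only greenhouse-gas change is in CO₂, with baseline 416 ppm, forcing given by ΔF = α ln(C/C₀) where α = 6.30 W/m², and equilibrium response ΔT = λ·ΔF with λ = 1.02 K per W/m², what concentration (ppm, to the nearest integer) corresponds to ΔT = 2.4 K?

Required forcing: ΔF = ΔT/λ = 2.4/1.02 = 2.3529 W/m².
Then ln(C/416) = ΔF/6.30 = 2.3529/6.30 = 0.37348.
So C = 416 × e^0.37348 = 416 × 1.45278 = 604.36 ppm.

C ≈ 604 ppm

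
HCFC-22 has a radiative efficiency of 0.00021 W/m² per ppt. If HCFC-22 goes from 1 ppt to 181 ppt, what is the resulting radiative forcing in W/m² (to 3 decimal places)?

HCFC-22: ΔF = 0.00021 × (181 − 1) = 0.00021 × 180 = 0.0378 W/m².

ΔF = 0.038 W/m²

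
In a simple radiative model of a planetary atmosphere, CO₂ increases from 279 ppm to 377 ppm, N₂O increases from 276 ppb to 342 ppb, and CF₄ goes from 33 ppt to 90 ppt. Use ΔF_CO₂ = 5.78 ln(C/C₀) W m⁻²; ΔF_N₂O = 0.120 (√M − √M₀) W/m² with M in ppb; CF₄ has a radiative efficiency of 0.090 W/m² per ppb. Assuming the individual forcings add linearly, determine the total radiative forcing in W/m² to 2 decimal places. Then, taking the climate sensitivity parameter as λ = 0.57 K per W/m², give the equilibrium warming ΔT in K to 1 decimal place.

CO₂: 5.78 × ln(377/279) = 5.78 × ln(1.35125) = 5.78 × 0.30103 = 1.7400 W/m².
N₂O: 0.120 × (√342 − √276) = 0.120 × (18.4932 − 16.6132) = 0.120 × 1.8800 = 0.2256 W/m².
CF₄: Δ = 90 − 33 = 57 ppt = 0.057 ppb; ΔF = 0.090 × 0.057 = 0.0051 W/m².
Total ΔF = 1.7400 + 0.2256 + 0.0051 = 1.9707 W/m².
ΔT = λ ΔF = 0.57 × 1.97 = 1.1229 K.

ΔF = 1.97 W/m²; ΔT = 1.1 K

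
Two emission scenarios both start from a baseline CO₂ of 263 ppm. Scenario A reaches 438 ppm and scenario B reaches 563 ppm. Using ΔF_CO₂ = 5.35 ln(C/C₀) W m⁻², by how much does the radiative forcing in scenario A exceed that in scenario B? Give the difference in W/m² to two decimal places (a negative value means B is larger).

ΔF_A − ΔF_B = -1.34 W/m²

ΔF_A = 5.35 ln(438/263) = 5.35 × 0.51006 = 2.7288 W/m².
ΔF_B = 5.35 ln(563/263) = 5.35 × 0.76113 = 4.0720 W/m².
Difference: 2.7288 − 4.0720 = -1.3432 W/m².
(Equivalently, ΔF_A − ΔF_B = 5.35 ln(438/563) = 5.35 × -0.25106 = -1.3432 W/m².)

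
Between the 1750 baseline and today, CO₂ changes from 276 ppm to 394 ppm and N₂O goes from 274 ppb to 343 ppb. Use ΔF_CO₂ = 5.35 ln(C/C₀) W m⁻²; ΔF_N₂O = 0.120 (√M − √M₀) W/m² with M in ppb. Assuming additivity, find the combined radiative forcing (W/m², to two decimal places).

ΔF = 2.14 W/m²

CO₂: 5.35 × ln(394/276) = 5.35 × ln(1.42754) = 5.35 × 0.35595 = 1.9043 W/m².
N₂O: 0.120 × (√343 − √274) = 0.120 × (18.5203 − 16.5529) = 0.120 × 1.9674 = 0.2361 W/m².
Total ΔF = 1.9043 + 0.2361 = 2.1404 W/m².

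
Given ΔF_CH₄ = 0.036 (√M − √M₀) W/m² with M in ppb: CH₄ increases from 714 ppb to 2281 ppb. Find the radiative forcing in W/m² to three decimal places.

CH₄: 0.036 × (√2281 − √714) = 0.036 × (47.7598 − 26.7208) = 0.036 × 21.0390 = 0.7574 W/m².

ΔF = 0.757 W/m²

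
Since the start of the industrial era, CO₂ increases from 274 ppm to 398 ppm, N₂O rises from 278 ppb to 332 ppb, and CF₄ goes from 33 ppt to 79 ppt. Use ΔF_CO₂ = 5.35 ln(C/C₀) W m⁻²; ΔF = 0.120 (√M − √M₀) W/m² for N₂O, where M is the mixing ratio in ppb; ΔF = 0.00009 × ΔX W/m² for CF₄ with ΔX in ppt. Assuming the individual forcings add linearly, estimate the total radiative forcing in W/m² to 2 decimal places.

CO₂: 5.35 × ln(398/274) = 5.35 × ln(1.45255) = 5.35 × 0.37332 = 1.9973 W/m².
N₂O: 0.120 × (√332 − √278) = 0.120 × (18.2209 − 16.6733) = 0.120 × 1.5476 = 0.1857 W/m².
CF₄: ΔF = 0.00009 × (79 − 33) = 0.00009 × 46 = 0.0041 W/m².
Total ΔF = 1.9973 + 0.1857 + 0.0041 = 2.1871 W/m².

ΔF = 2.19 W/m²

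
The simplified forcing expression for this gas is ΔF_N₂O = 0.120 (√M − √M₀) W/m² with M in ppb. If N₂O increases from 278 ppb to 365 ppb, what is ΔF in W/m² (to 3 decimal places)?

ΔF = 0.292 W/m²

N₂O: 0.120 × (√365 − √278) = 0.120 × (19.1050 − 16.6733) = 0.120 × 2.4317 = 0.2918 W/m².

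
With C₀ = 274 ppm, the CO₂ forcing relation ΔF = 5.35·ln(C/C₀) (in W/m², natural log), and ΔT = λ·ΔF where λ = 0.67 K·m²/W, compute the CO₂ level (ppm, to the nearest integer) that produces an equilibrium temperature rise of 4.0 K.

Required forcing: ΔF = ΔT/λ = 4.0/0.67 = 5.9701 W/m².
Then ln(C/274) = ΔF/5.35 = 5.9701/5.35 = 1.11591.
So C = 274 × e^1.11591 = 274 × 3.05234 = 836.34 ppm.

C ≈ 836 ppm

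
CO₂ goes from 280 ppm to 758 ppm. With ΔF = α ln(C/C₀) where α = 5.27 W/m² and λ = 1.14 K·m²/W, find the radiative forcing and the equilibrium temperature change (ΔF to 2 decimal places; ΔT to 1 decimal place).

ΔF = 5.25 W/m²; ΔT = 6.0 K

CO₂: 5.27 × ln(758/280) = 5.27 × ln(2.70714) = 5.27 × 0.99589 = 5.2483 W/m².
ΔT = λ ΔF = 1.14 × 5.25 = 5.9850 K.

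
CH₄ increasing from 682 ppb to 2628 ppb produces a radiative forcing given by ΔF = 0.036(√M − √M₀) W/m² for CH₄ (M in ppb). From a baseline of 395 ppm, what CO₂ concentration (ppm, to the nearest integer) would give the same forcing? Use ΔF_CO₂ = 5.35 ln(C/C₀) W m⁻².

CH₄ forcing: 0.036 × (√2628 − √682) = 0.036 × (51.2640 − 26.1151) = 0.036 × 25.1489 = 0.90536 W/m².
Set 5.35 ln(C/395) = 0.90536: ln(C/395) = 0.90536/5.35 = 0.16923, so C = 395 × e^0.16923 = 395 × 1.18439 = 467.83 ppm.

C ≈ 468 ppm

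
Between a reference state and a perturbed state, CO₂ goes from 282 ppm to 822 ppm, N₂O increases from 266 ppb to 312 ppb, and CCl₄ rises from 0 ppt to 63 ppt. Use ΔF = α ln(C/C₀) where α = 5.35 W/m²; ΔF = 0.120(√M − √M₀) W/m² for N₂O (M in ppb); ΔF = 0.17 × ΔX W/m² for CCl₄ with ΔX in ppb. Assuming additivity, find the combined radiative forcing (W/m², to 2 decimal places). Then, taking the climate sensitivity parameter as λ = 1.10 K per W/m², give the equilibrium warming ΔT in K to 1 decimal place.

ΔF = 5.90 W/m²; ΔT = 6.5 K

CO₂: 5.35 × ln(822/282) = 5.35 × ln(2.91489) = 5.35 × 1.06983 = 5.7236 W/m².
N₂O: 0.120 × (√312 − √266) = 0.120 × (17.6635 − 16.3095) = 0.120 × 1.3540 = 0.1625 W/m².
CCl₄: Δ = 63 − 0 = 63 ppt = 0.063 ppb; ΔF = 0.17 × 0.063 = 0.0107 W/m².
Total ΔF = 5.7236 + 0.1625 + 0.0107 = 5.8968 W/m².
ΔT = λ ΔF = 1.10 × 5.90 = 6.4900 K.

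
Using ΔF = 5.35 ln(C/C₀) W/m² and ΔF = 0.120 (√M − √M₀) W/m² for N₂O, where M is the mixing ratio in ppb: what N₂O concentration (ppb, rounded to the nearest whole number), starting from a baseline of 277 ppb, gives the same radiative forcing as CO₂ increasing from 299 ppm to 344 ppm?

CO₂ forcing: 5.35 × ln(344/299) = 5.35 × 0.140198 = 0.75006 W/m².
Set 0.120(√M − √277) = 0.75006: √M = 0.75006/0.120 + √277 = 6.2505 + 16.6433 = 22.8938.
M = (22.8938)² = 524.13 ppb.

M ≈ 524 ppb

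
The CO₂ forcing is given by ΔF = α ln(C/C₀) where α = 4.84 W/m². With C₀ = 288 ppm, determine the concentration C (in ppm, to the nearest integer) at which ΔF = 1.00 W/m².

Set 4.84 ln(C/288) = 1.00, so ln(C/288) = 1.00/4.84 = 0.20661.
Then C/288 = e^0.20661 = 1.22950, giving C = 288 × 1.22950 = 354.10 ppm.

C ≈ 354 ppm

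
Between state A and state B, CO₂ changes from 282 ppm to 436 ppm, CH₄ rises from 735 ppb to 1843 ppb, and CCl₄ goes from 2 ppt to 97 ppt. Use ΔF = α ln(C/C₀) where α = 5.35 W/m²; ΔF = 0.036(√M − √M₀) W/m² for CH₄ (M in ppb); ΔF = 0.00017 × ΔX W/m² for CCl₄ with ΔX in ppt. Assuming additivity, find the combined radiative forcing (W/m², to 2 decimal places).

ΔF = 2.92 W/m²

CO₂: 5.35 × ln(436/282) = 5.35 × ln(1.54610) = 5.35 × 0.43574 = 2.3312 W/m².
CH₄: 0.036 × (√1843 − √735) = 0.036 × (42.9302 − 27.1109) = 0.036 × 15.8193 = 0.5695 W/m².
CCl₄: ΔF = 0.00017 × (97 − 2) = 0.00017 × 95 = 0.0162 W/m².
Total ΔF = 2.3312 + 0.5695 + 0.0162 = 2.9169 W/m².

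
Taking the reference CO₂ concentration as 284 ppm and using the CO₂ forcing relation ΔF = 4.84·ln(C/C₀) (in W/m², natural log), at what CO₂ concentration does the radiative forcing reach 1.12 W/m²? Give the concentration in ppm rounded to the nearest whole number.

C ≈ 358 ppm

Set 4.84 ln(C/284) = 1.12, so ln(C/284) = 1.12/4.84 = 0.23140.
Then C/284 = e^0.23140 = 1.26036, giving C = 284 × 1.26036 = 357.94 ppm.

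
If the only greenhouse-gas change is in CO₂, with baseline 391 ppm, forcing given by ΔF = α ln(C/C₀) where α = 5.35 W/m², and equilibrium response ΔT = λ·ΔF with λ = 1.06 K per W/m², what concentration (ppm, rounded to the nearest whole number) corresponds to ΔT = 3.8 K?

Required forcing: ΔF = ΔT/λ = 3.8/1.06 = 3.5849 W/m².
Then ln(C/391) = ΔF/5.35 = 3.5849/5.35 = 0.67007.
So C = 391 × e^0.67007 = 391 × 1.95437 = 764.16 ppm.

C ≈ 764 ppm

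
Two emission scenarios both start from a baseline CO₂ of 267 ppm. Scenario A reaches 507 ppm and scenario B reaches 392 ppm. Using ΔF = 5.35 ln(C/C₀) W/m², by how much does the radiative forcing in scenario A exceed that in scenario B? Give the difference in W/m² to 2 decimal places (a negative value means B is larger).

ΔF_A = 5.35 ln(507/267) = 5.35 × 0.64126 = 3.4307 W/m².
ΔF_B = 5.35 ln(392/267) = 5.35 × 0.38401 = 2.0545 W/m².
Difference: 3.4307 − 2.0545 = 1.3762 W/m².

ΔF_A − ΔF_B = 1.38 W/m²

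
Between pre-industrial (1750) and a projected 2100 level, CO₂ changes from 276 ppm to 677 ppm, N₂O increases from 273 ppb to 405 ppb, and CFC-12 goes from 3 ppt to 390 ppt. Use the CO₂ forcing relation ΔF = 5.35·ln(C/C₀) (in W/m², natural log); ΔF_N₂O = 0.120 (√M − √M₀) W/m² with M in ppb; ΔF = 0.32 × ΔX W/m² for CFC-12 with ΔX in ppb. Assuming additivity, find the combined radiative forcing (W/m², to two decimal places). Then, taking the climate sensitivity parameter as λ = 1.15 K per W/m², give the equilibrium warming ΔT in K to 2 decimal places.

CO₂: 5.35 × ln(677/276) = 5.35 × ln(2.45290) = 5.35 × 0.89727 = 4.8004 W/m².
N₂O: 0.120 × (√405 − √273) = 0.120 × (20.1246 − 16.5227) = 0.120 × 3.6019 = 0.4322 W/m².
CFC-12: Δ = 390 − 3 = 387 ppt = 0.387 ppb; ΔF = 0.32 × 0.387 = 0.1238 W/m².
Total ΔF = 4.8004 + 0.4322 + 0.1238 = 5.3564 W/m².
ΔT = λ ΔF = 1.15 × 5.36 = 6.1640 K.

ΔF = 5.36 W/m²; ΔT = 6.16 K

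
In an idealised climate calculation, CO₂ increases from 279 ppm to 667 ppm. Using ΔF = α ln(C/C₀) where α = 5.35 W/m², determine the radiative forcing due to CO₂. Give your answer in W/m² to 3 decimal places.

CO₂: 5.35 × ln(667/279) = 5.35 × ln(2.39068) = 5.35 × 0.87158 = 4.6630 W/m².

ΔF = 4.663 W/m²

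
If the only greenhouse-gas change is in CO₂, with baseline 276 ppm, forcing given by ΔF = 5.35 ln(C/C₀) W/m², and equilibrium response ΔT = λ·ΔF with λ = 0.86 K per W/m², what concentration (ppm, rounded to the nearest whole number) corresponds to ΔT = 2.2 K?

C ≈ 445 ppm

Required forcing: ΔF = ΔT/λ = 2.2/0.86 = 2.5581 W/m².
Then ln(C/276) = ΔF/5.35 = 2.5581/5.35 = 0.47815.
So C = 276 × e^0.47815 = 276 × 1.61309 = 445.21 ppm.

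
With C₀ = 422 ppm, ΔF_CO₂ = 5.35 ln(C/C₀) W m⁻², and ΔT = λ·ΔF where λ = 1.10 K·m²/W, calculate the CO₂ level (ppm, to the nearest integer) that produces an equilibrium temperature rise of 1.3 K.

Required forcing: ΔF = ΔT/λ = 1.3/1.10 = 1.1818 W/m².
Then ln(C/422) = ΔF/5.35 = 1.1818/5.35 = 0.22090.
So C = 422 × e^0.22090 = 422 × 1.24720 = 526.32 ppm.

C ≈ 526 ppm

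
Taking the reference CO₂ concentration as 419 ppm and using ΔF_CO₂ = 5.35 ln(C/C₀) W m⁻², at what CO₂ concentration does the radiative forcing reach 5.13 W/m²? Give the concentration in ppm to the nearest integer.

Set 5.35 ln(C/419) = 5.13, so ln(C/419) = 5.13/5.35 = 0.95888.
Then C/419 = e^0.95888 = 2.60877, giving C = 419 × 2.60877 = 1093.07 ppm.

C ≈ 1093 ppm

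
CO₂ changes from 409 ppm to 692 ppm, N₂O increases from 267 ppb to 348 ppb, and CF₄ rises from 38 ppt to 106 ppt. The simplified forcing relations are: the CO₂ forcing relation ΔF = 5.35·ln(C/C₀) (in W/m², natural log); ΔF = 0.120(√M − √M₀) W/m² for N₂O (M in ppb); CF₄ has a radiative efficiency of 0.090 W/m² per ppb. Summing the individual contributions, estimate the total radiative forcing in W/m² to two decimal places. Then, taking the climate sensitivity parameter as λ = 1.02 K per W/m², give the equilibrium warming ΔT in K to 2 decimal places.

ΔF = 3.10 W/m²; ΔT = 3.16 K

CO₂: 5.35 × ln(692/409) = 5.35 × ln(1.69193) = 5.35 × 0.52587 = 2.8134 W/m².
N₂O: 0.120 × (√348 − √267) = 0.120 × (18.6548 − 16.3401) = 0.120 × 2.3147 = 0.2778 W/m².
CF₄: Δ = 106 − 38 = 68 ppt = 0.068 ppb; ΔF = 0.090 × 0.068 = 0.0061 W/m².
Total ΔF = 2.8134 + 0.2778 + 0.0061 = 3.0973 W/m².
ΔT = λ ΔF = 1.02 × 3.10 = 3.1620 K.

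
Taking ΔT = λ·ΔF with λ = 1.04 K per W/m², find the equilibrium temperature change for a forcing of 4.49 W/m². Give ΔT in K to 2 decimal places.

ΔT = λ ΔF = 1.04 × 4.49 = 4.6696 K.

ΔT = 4.67 K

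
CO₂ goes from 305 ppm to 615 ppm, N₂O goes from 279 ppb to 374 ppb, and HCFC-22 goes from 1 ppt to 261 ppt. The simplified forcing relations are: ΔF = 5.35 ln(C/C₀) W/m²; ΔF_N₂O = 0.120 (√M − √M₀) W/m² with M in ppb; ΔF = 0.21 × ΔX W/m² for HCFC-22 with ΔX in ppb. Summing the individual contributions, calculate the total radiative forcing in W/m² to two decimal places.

CO₂: 5.35 × ln(615/305) = 5.35 × ln(2.01639) = 5.35 × 0.70131 = 3.7520 W/m².
N₂O: 0.120 × (√374 − √279) = 0.120 × (19.3391 − 16.7033) = 0.120 × 2.6358 = 0.3163 W/m².
HCFC-22: Δ = 261 − 1 = 260 ppt = 0.260 ppb; ΔF = 0.21 × 0.260 = 0.0546 W/m².
Total ΔF = 3.7520 + 0.3163 + 0.0546 = 4.1229 W/m².

ΔF = 4.12 W/m²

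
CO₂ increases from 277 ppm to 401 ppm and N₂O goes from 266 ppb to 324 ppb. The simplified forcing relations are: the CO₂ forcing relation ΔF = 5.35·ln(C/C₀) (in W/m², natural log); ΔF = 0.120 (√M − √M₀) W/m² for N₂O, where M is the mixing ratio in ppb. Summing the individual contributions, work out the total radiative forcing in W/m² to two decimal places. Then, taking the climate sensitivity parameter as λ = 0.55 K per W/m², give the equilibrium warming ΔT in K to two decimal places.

ΔF = 2.18 W/m²; ΔT = 1.20 K

CO₂: 5.35 × ln(401/277) = 5.35 × ln(1.44765) = 5.35 × 0.36994 = 1.9792 W/m².
N₂O: 0.120 × (√324 − √266) = 0.120 × (18.0000 − 16.3095) = 0.120 × 1.6905 = 0.2029 W/m².
Total ΔF = 1.9792 + 0.2029 = 2.1821 W/m².
ΔT = λ ΔF = 0.55 × 2.18 = 1.1990 K.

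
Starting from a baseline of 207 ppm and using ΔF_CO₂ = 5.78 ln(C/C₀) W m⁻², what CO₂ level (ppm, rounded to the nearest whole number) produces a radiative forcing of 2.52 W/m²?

C ≈ 320 ppm

Set 5.78 ln(C/207) = 2.52, so ln(C/207) = 2.52/5.78 = 0.43599.
Then C/207 = e^0.43599 = 1.54649, giving C = 207 × 1.54649 = 320.12 ppm.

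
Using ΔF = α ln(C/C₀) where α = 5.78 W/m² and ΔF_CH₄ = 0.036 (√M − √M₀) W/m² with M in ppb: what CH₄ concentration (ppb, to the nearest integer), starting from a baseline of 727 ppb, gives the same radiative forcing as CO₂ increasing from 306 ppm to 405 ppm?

CO₂ forcing: 5.78 × ln(405/306) = 5.78 × 0.280302 = 1.62015 W/m².
Set 0.036(√M − √727) = 1.62015: √M = 1.62015/0.036 + √727 = 45.0042 + 26.9629 = 71.9671.
M = (71.9671)² = 5179.26 ppb.

M ≈ 5179 ppb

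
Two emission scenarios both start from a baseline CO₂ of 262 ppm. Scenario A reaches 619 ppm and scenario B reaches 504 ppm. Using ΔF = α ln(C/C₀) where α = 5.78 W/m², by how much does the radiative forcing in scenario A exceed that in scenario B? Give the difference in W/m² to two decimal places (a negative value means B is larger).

ΔF_A − ΔF_B = 1.19 W/m²

ΔF_A = 5.78 ln(619/262) = 5.78 × 0.85976 = 4.9694 W/m².
ΔF_B = 5.78 ln(504/262) = 5.78 × 0.65423 = 3.7814 W/m².
Difference: 4.9694 − 3.7814 = 1.1880 W/m².
(Equivalently, ΔF_A − ΔF_B = 5.78 ln(619/504) = 5.78 × 0.20553 = 1.1880 W/m².)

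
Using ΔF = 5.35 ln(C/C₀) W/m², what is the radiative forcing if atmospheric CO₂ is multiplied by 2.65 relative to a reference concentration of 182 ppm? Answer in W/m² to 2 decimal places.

ΔF = 5.21 W/m²

ΔF = 5.35 × ln(2.65) = 5.35 × 0.97456 = 5.2139 W/m².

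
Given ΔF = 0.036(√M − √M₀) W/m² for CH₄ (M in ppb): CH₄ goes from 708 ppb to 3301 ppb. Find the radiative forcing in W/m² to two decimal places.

CH₄: 0.036 × (√3301 − √708) = 0.036 × (57.4543 − 26.6083) = 0.036 × 30.8460 = 1.1105 W/m².

ΔF = 1.11 W/m²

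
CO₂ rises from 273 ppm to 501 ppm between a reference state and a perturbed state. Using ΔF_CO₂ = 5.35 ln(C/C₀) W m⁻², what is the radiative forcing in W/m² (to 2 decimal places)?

CO₂ absorption bands are partially saturated, so forcing scales with the logarithm of the concentration ratio.
CO₂: 5.35 × ln(501/273) = 5.35 × ln(1.83516) = 5.35 × 0.60713 = 3.2481 W/m².

ΔF = 3.25 W/m²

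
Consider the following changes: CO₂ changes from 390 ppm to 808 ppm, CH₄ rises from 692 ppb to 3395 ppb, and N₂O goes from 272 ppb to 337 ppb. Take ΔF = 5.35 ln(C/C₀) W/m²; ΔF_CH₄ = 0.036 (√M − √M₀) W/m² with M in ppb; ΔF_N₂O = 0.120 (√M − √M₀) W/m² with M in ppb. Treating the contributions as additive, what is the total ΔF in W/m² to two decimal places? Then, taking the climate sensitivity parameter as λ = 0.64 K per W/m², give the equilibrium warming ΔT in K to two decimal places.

CO₂: 5.35 × ln(808/390) = 5.35 × ln(2.07179) = 5.35 × 0.72841 = 3.8970 W/m².
CH₄: 0.036 × (√3395 − √692) = 0.036 × (58.2666 − 26.3059) = 0.036 × 31.9607 = 1.1506 W/m².
N₂O: 0.120 × (√337 − √272) = 0.120 × (18.3576 − 16.4924) = 0.120 × 1.8652 = 0.2238 W/m².
Total ΔF = 3.8970 + 1.1506 + 0.2238 = 5.2714 W/m².
ΔT = λ ΔF = 0.64 × 5.27 = 3.3728 K.

ΔF = 5.27 W/m²; ΔT = 3.37 K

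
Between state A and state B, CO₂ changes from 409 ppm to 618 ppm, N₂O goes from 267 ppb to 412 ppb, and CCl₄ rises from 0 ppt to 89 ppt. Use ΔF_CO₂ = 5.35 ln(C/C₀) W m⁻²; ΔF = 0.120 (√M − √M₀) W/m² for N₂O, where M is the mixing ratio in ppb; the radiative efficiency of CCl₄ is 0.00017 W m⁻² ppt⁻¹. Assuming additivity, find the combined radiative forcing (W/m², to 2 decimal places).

ΔF = 2.70 W/m²

CO₂: 5.35 × ln(618/409) = 5.35 × ln(1.51100) = 5.35 × 0.41277 = 2.2083 W/m².
N₂O: 0.120 × (√412 − √267) = 0.120 × (20.2978 − 16.3401) = 0.120 × 3.9577 = 0.4749 W/m².
CCl₄: ΔF = 0.00017 × (89 − 0) = 0.00017 × 89 = 0.0151 W/m².
Total ΔF = 2.2083 + 0.4749 + 0.0151 = 2.6983 W/m².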